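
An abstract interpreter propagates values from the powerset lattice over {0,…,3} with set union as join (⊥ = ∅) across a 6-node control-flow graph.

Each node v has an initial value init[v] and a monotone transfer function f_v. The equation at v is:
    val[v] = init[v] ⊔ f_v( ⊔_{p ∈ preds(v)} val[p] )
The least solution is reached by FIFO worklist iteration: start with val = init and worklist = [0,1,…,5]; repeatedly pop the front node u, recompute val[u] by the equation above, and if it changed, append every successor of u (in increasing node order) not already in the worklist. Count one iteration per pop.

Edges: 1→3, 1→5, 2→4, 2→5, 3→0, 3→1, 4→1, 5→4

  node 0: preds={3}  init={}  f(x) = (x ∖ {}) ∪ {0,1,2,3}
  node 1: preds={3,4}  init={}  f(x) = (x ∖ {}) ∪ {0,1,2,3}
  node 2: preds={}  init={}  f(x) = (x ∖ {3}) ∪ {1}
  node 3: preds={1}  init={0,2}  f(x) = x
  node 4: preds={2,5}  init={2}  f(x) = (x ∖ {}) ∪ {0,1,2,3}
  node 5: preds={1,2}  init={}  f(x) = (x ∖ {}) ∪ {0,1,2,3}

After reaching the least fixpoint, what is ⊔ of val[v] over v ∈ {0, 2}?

Trace (9 dequeues):
  [1] u=0 | in {0,2} | out {0,1,2,3} | prev {} | push {}
  [2] u=1 | in {0,2} | out {0,1,2,3} | prev {} | push {}
  [3] u=2 | in {} | out {1} | prev {} | push {}
  [4] u=3 | in {0,1,2,3} | out {0,1,2,3} | prev {0,2} | push {0,1}
  [5] u=4 | in {1} | out {0,1,2,3} | prev {2} | push {}
  [6] u=5 | in {0,1,2,3} | out {0,1,2,3} | prev {} | push {4}
  [7] u=0 | in {0,1,2,3} | out {0,1,2,3} | ==
  [8] u=1 | in {0,1,2,3} | out {0,1,2,3} | ==
  [9] u=4 | in {0,1,2,3} | out {0,1,2,3} | ==

Converged values:
  [0] {0,1,2,3}
  [1] {0,1,2,3}
  [2] {1}
  [3] {0,1,2,3}
  [4] {0,1,2,3}
  [5] {0,1,2,3}

{0,1,2,3}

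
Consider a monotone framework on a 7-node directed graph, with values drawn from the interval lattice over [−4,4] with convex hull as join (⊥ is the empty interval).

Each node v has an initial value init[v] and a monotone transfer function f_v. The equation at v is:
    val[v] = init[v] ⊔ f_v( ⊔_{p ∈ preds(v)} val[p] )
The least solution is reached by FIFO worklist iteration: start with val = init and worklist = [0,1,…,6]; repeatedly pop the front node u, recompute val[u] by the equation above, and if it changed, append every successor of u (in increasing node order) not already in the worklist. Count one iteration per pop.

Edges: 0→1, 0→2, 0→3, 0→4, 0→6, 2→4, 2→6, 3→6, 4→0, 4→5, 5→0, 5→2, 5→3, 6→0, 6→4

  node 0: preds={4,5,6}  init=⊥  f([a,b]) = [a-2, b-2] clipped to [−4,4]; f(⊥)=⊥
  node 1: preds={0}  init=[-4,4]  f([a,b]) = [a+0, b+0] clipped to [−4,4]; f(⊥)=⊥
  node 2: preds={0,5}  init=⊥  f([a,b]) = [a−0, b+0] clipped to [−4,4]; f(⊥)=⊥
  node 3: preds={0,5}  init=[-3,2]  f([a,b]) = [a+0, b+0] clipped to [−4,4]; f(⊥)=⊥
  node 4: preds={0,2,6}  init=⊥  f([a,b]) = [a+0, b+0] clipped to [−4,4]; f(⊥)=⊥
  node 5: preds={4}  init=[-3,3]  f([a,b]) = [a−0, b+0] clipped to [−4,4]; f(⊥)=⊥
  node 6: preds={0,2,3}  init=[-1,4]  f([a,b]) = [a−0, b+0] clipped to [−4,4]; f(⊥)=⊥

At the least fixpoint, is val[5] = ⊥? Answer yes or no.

no

Iteration log — 12 steps:
  step 1. node 0  ⊔preds=[-3,4]  new=[-4,2]  old=⊥  +wl: 
  step 2. node 1  ⊔preds=[-4,2]  new=[-4,4]  stable
  step 3. node 2  ⊔preds=[-4,3]  new=[-4,3]  old=⊥  +wl: 
  step 4. node 3  ⊔preds=[-4,3]  new=[-4,3]  old=[-3,2]  +wl: 
  step 5. node 4  ⊔preds=[-4,4]  new=[-4,4]  old=⊥  +wl: 0
  step 6. node 5  ⊔preds=[-4,4]  new=[-4,4]  old=[-3,3]  +wl: 2,3
  step 7. node 6  ⊔preds=[-4,3]  new=[-4,4]  old=[-1,4]  +wl: 4
  step 8. node 0  ⊔preds=[-4,4]  new=[-4,2]  stable
  step 9. node 2  ⊔preds=[-4,4]  new=[-4,4]  old=[-4,3]  +wl: 6
  step 10. node 3  ⊔preds=[-4,4]  new=[-4,4]  old=[-4,3]  +wl: 
  step 11. node 4  ⊔preds=[-4,4]  new=[-4,4]  stable
  step 12. node 6  ⊔preds=[-4,4]  new=[-4,4]  stable

Least fixpoint reached:
  node 0: [-4,2]
  node 1: [-4,4]
  node 2: [-4,4]
  node 3: [-4,4]
  node 4: [-4,4]
  node 5: [-4,4]
  node 6: [-4,4]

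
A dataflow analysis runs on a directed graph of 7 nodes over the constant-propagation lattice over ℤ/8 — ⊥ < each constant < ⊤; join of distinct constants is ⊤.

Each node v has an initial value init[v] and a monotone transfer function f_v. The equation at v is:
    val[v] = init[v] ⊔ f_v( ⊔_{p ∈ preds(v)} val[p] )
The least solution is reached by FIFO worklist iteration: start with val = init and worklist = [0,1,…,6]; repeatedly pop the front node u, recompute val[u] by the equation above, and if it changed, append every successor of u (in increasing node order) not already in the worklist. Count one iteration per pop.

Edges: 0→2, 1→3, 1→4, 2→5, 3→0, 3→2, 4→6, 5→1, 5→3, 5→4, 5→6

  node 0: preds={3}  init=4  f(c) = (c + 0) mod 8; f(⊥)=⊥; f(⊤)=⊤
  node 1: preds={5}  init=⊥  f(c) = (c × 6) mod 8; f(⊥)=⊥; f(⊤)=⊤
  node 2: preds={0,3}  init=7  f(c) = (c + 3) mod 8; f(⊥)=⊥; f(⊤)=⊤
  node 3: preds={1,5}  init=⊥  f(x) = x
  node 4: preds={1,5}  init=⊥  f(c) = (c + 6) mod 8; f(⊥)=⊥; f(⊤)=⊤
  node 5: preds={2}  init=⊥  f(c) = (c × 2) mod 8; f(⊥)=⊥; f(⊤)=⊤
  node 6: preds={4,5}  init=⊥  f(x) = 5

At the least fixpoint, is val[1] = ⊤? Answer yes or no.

Trace (18 dequeues):
  [1] u=0 | in ⊥ | out 4 | ==
  [2] u=1 | in ⊥ | out ⊥ | ==
  [3] u=2 | in 4 | out 7 | ==
  [4] u=3 | in ⊥ | out ⊥ | ==
  [5] u=4 | in ⊥ | out ⊥ | ==
  [6] u=5 | in 7 | out 6 | prev ⊥ | push {1,3,4}
  [7] u=6 | in 6 | out 5 | prev ⊥ | push {}
  [8] u=1 | in 6 | out 4 | prev ⊥ | push {}
  [9] u=3 | in ⊤ | out ⊤ | prev ⊥ | push {0,2}
  [10] u=4 | in ⊤ | out ⊤ | prev ⊥ | push {6}
  [11] u=0 | in ⊤ | out ⊤ | prev 4 | push {}
  [12] u=2 | in ⊤ | out ⊤ | prev 7 | push {5}
  [13] u=6 | in ⊤ | out 5 | ==
  [14] u=5 | in ⊤ | out ⊤ | prev 6 | push {1,3,4,6}
  [15] u=1 | in ⊤ | out ⊤ | prev 4 | push {}
  [16] u=3 | in ⊤ | out ⊤ | ==
  [17] u=4 | in ⊤ | out ⊤ | ==
  [18] u=6 | in ⊤ | out 5 | ==

Converged values:
  [0] ⊤
  [1] ⊤
  [2] ⊤
  [3] ⊤
  [4] ⊤
  [5] ⊤
  [6] 5

yes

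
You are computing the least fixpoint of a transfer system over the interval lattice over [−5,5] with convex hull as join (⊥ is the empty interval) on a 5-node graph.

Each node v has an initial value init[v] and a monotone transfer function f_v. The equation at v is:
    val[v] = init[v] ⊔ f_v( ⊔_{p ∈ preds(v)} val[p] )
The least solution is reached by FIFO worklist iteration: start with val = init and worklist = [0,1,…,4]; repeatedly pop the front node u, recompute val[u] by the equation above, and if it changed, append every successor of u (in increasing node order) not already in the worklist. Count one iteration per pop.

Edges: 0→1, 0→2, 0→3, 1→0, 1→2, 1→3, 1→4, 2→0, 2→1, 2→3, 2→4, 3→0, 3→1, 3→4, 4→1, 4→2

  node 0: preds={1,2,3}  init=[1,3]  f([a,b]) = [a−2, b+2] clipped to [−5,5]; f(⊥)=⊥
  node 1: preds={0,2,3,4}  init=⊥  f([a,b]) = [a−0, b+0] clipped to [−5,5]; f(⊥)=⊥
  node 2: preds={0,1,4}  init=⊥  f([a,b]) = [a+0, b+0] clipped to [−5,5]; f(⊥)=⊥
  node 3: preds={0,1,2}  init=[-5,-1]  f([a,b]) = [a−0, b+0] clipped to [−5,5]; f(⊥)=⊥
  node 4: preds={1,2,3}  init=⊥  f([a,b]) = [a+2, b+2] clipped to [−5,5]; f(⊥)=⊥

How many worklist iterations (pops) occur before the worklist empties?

12

Trace (12 dequeues):
  [1] u=0 | in [-5,-1] | out [-5,3] | prev [1,3] | push {}
  [2] u=1 | in [-5,3] | out [-5,3] | prev ⊥ | push {0}
  [3] u=2 | in [-5,3] | out [-5,3] | prev ⊥ | push {1}
  [4] u=3 | in [-5,3] | out [-5,3] | prev [-5,-1] | push {}
  [5] u=4 | in [-5,3] | out [-3,5] | prev ⊥ | push {2}
  [6] u=0 | in [-5,3] | out [-5,5] | prev [-5,3] | push {3}
  [7] u=1 | in [-5,5] | out [-5,5] | prev [-5,3] | push {0,4}
  [8] u=2 | in [-5,5] | out [-5,5] | prev [-5,3] | push {1}
  [9] u=3 | in [-5,5] | out [-5,5] | prev [-5,3] | push {}
  [10] u=0 | in [-5,5] | out [-5,5] | ==
  [11] u=4 | in [-5,5] | out [-3,5] | ==
  [12] u=1 | in [-5,5] | out [-5,5] | ==

Converged values:
  [0] [-5,5]
  [1] [-5,5]
  [2] [-5,5]
  [3] [-5,5]
  [4] [-3,5]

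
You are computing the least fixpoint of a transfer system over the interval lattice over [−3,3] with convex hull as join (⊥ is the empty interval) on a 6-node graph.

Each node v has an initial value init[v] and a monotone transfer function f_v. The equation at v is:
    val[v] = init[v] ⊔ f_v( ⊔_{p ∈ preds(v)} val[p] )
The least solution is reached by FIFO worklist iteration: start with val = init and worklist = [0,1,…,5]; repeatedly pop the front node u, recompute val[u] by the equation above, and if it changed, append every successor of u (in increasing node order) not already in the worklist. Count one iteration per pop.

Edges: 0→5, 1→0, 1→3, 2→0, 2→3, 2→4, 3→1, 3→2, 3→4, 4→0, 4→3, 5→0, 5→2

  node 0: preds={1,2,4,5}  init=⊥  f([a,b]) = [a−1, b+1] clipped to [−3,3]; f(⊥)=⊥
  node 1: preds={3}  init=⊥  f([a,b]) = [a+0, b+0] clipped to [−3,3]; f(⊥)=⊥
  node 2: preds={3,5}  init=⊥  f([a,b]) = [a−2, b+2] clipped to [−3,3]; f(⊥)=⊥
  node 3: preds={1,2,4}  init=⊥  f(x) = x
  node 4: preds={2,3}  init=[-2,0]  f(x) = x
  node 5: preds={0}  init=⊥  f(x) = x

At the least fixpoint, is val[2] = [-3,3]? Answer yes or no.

Worklist (16 pops):
  #1 pop 0: in=[-2,0] → [-3,1] (was ⊥); enqueue []
  #2 pop 1: in=⊥ → ⊥ (no change)
  #3 pop 2: in=⊥ → ⊥ (no change)
  #4 pop 3: in=[-2,0] → [-2,0] (was ⊥); enqueue [1,2]
  #5 pop 4: in=[-2,0] → [-2,0] (no change)
  #6 pop 5: in=[-3,1] → [-3,1] (was ⊥); enqueue [0]
  #7 pop 1: in=[-2,0] → [-2,0] (was ⊥); enqueue [3]
  #8 pop 2: in=[-3,1] → [-3,3] (was ⊥); enqueue [4]
  #9 pop 0: in=[-3,3] → [-3,3] (was [-3,1]); enqueue [5]
  #10 pop 3: in=[-3,3] → [-3,3] (was [-2,0]); enqueue [1,2]
  #11 pop 4: in=[-3,3] → [-3,3] (was [-2,0]); enqueue [0,3]
  #12 pop 5: in=[-3,3] → [-3,3] (was [-3,1]); enqueue []
  #13 pop 1: in=[-3,3] → [-3,3] (was [-2,0]); enqueue []
  #14 pop 2: in=[-3,3] → [-3,3] (no change)
  #15 pop 0: in=[-3,3] → [-3,3] (no change)
  #16 pop 3: in=[-3,3] → [-3,3] (no change)

Fixpoint:
  val[0] = [-3,3]
  val[1] = [-3,3]
  val[2] = [-3,3]
  val[3] = [-3,3]
  val[4] = [-3,3]
  val[5] = [-3,3]

yes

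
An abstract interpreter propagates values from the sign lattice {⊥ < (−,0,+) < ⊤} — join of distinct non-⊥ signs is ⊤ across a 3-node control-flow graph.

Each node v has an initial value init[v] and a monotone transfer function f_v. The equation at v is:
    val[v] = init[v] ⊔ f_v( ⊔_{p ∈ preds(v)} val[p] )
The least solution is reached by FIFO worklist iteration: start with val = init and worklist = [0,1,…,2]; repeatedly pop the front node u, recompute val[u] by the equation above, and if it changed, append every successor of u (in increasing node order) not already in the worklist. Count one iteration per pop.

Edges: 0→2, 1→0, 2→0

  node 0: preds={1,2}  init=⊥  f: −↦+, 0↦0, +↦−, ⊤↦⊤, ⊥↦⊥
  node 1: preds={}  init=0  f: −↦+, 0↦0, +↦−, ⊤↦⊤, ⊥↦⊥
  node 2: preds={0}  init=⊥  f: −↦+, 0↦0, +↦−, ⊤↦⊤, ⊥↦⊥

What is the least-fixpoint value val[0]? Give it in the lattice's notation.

Trace (4 dequeues):
  [1] u=0 | in 0 | out 0 | prev ⊥ | push {}
  [2] u=1 | in ⊥ | out 0 | ==
  [3] u=2 | in 0 | out 0 | prev ⊥ | push {0}
  [4] u=0 | in 0 | out 0 | ==

Converged values:
  [0] 0
  [1] 0
  [2] 0

0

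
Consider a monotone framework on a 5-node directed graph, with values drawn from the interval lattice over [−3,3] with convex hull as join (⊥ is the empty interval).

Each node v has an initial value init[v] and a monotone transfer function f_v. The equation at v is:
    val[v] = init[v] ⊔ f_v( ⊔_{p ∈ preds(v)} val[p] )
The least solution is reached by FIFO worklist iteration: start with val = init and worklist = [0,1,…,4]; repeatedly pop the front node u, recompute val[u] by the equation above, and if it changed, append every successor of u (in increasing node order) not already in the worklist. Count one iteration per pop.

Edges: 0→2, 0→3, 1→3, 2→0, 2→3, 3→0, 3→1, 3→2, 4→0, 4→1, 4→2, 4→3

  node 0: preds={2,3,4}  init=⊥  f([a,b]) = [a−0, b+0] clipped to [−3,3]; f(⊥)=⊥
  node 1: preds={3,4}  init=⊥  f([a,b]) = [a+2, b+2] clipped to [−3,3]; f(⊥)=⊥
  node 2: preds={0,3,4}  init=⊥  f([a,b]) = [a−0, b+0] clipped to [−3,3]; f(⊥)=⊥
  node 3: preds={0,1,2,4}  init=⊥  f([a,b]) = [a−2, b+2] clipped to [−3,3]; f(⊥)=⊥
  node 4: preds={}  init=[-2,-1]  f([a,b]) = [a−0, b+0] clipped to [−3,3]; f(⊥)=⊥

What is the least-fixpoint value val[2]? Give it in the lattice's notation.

Trace (10 dequeues):
  [1] u=0 | in [-2,-1] | out [-2,-1] | prev ⊥ | push {}
  [2] u=1 | in [-2,-1] | out [0,1] | prev ⊥ | push {}
  [3] u=2 | in [-2,-1] | out [-2,-1] | prev ⊥ | push {0}
  [4] u=3 | in [-2,1] | out [-3,3] | prev ⊥ | push {1,2}
  [5] u=4 | in ⊥ | out [-2,-1] | ==
  [6] u=0 | in [-3,3] | out [-3,3] | prev [-2,-1] | push {3}
  [7] u=1 | in [-3,3] | out [-1,3] | prev [0,1] | push {}
  [8] u=2 | in [-3,3] | out [-3,3] | prev [-2,-1] | push {0}
  [9] u=3 | in [-3,3] | out [-3,3] | ==
  [10] u=0 | in [-3,3] | out [-3,3] | ==

Converged values:
  [0] [-3,3]
  [1] [-1,3]
  [2] [-3,3]
  [3] [-3,3]
  [4] [-2,-1]

[-3,3]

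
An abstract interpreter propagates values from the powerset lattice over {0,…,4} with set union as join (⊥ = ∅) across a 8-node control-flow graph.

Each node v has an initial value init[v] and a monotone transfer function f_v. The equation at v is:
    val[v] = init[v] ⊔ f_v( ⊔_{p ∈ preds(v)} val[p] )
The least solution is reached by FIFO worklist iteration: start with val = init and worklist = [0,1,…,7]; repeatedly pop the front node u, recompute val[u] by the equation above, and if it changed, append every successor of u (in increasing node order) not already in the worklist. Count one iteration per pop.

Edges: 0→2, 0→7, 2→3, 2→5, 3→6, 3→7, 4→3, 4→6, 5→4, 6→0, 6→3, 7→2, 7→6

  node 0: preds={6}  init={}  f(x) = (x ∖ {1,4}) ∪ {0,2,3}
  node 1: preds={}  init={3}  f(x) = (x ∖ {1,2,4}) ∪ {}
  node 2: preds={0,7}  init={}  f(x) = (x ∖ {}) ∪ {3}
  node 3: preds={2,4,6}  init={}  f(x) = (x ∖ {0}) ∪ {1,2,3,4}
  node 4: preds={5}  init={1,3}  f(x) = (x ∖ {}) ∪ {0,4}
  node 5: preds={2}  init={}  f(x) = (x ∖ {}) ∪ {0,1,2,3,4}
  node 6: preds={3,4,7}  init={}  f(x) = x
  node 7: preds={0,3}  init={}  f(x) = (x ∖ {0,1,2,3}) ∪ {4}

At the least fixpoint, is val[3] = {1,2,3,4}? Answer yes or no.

Trace (15 dequeues):
  [1] u=0 | in {} | out {0,2,3} | prev {} | push {}
  [2] u=1 | in {} | out {3} | ==
  [3] u=2 | in {0,2,3} | out {0,2,3} | prev {} | push {}
  [4] u=3 | in {0,1,2,3} | out {1,2,3,4} | prev {} | push {}
  [5] u=4 | in {} | out {0,1,3,4} | prev {1,3} | push {3}
  [6] u=5 | in {0,2,3} | out {0,1,2,3,4} | prev {} | push {4}
  [7] u=6 | in {0,1,2,3,4} | out {0,1,2,3,4} | prev {} | push {0}
  [8] u=7 | in {0,1,2,3,4} | out {4} | prev {} | push {2,6}
  [9] u=3 | in {0,1,2,3,4} | out {1,2,3,4} | ==
  [10] u=4 | in {0,1,2,3,4} | out {0,1,2,3,4} | prev {0,1,3,4} | push {3}
  [11] u=0 | in {0,1,2,3,4} | out {0,2,3} | ==
  [12] u=2 | in {0,2,3,4} | out {0,2,3,4} | prev {0,2,3} | push {5}
  [13] u=6 | in {0,1,2,3,4} | out {0,1,2,3,4} | ==
  [14] u=3 | in {0,1,2,3,4} | out {1,2,3,4} | ==
  [15] u=5 | in {0,2,3,4} | out {0,1,2,3,4} | ==

Converged values:
  [0] {0,2,3}
  [1] {3}
  [2] {0,2,3,4}
  [3] {1,2,3,4}
  [4] {0,1,2,3,4}
  [5] {0,1,2,3,4}
  [6] {0,1,2,3,4}
  [7] {4}

yes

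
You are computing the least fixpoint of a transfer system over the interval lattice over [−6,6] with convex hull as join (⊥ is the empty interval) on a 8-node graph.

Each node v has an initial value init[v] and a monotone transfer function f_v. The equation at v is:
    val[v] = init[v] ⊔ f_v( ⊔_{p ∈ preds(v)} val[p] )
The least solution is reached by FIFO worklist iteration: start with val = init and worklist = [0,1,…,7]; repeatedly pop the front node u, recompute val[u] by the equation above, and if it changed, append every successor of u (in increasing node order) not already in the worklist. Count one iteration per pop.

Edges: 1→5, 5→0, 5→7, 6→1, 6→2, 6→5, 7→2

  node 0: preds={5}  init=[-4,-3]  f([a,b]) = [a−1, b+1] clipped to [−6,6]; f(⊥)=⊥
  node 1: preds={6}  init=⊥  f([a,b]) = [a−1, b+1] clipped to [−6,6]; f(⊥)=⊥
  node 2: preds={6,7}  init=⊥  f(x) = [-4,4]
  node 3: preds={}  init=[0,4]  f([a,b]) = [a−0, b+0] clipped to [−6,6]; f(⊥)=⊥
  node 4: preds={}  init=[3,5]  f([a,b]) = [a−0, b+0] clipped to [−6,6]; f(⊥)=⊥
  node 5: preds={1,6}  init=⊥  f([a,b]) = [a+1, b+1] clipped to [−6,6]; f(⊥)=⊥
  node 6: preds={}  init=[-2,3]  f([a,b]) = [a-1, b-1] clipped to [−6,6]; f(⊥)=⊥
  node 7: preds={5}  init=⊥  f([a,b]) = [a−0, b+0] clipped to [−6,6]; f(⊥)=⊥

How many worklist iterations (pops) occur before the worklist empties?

Iteration log — 10 steps:
  step 1. node 0  ⊔preds=⊥  new=[-4,-3]  stable
  step 2. node 1  ⊔preds=[-2,3]  new=[-3,4]  old=⊥  +wl: 
  step 3. node 2  ⊔preds=[-2,3]  new=[-4,4]  old=⊥  +wl: 
  step 4. node 3  ⊔preds=⊥  new=[0,4]  stable
  step 5. node 4  ⊔preds=⊥  new=[3,5]  stable
  step 6. node 5  ⊔preds=[-3,4]  new=[-2,5]  old=⊥  +wl: 0
  step 7. node 6  ⊔preds=⊥  new=[-2,3]  stable
  step 8. node 7  ⊔preds=[-2,5]  new=[-2,5]  old=⊥  +wl: 2
  step 9. node 0  ⊔preds=[-2,5]  new=[-4,6]  old=[-4,-3]  +wl: 
  step 10. node 2  ⊔preds=[-2,5]  new=[-4,4]  stable

Least fixpoint reached:
  node 0: [-4,6]
  node 1: [-3,4]
  node 2: [-4,4]
  node 3: [0,4]
  node 4: [3,5]
  node 5: [-2,5]
  node 6: [-2,3]
  node 7: [-2,5]

10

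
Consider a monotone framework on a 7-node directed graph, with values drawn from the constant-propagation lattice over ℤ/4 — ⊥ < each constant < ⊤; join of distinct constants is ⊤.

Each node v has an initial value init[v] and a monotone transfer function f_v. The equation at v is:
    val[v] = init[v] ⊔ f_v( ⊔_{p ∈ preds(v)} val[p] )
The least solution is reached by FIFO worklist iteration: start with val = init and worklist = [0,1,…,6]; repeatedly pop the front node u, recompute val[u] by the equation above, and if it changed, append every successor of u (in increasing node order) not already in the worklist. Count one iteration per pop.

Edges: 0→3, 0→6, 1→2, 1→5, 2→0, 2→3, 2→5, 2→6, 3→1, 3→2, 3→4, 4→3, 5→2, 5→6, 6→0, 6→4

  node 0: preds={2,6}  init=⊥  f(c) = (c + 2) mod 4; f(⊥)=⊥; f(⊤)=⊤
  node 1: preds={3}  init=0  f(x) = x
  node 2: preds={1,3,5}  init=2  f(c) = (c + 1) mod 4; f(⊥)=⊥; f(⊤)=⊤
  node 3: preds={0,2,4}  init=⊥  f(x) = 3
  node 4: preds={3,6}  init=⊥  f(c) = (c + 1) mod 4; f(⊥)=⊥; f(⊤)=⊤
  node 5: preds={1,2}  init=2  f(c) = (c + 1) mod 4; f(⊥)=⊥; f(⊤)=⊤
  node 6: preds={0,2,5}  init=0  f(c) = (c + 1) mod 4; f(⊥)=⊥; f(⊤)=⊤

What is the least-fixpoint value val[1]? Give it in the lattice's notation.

⊤

Trace (13 dequeues):
  [1] u=0 | in ⊤ | out ⊤ | prev ⊥ | push {}
  [2] u=1 | in ⊥ | out 0 | ==
  [3] u=2 | in ⊤ | out ⊤ | prev 2 | push {0}
  [4] u=3 | in ⊤ | out 3 | prev ⊥ | push {1,2}
  [5] u=4 | in ⊤ | out ⊤ | prev ⊥ | push {3}
  [6] u=5 | in ⊤ | out ⊤ | prev 2 | push {}
  [7] u=6 | in ⊤ | out ⊤ | prev 0 | push {4}
  [8] u=0 | in ⊤ | out ⊤ | ==
  [9] u=1 | in 3 | out ⊤ | prev 0 | push {5}
  [10] u=2 | in ⊤ | out ⊤ | ==
  [11] u=3 | in ⊤ | out 3 | ==
  [12] u=4 | in ⊤ | out ⊤ | ==
  [13] u=5 | in ⊤ | out ⊤ | ==

Converged values:
  [0] ⊤
  [1] ⊤
  [2] ⊤
  [3] 3
  [4] ⊤
  [5] ⊤
  [6] ⊤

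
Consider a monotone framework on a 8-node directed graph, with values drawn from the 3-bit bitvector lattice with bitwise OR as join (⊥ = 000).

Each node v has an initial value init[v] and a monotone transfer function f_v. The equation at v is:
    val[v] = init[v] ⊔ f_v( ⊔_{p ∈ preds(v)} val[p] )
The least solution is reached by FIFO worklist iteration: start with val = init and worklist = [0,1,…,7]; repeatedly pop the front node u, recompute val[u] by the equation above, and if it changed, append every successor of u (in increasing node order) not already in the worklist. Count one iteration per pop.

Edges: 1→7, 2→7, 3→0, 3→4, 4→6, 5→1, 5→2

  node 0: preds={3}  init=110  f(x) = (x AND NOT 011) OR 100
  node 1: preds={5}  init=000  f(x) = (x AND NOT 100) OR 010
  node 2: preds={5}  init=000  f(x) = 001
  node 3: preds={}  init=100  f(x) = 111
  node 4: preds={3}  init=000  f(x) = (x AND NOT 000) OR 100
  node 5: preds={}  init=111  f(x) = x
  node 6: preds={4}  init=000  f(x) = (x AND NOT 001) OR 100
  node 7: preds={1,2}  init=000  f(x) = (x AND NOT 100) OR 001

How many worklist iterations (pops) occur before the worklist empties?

9

Worklist (9 pops):
  #1 pop 0: in=100 → 110 (no change)
  #2 pop 1: in=111 → 011 (was 000); enqueue []
  #3 pop 2: in=111 → 001 (was 000); enqueue []
  #4 pop 3: in=000 → 111 (was 100); enqueue [0]
  #5 pop 4: in=111 → 111 (was 000); enqueue []
  #6 pop 5: in=000 → 111 (no change)
  #7 pop 6: in=111 → 110 (was 000); enqueue []
  #8 pop 7: in=011 → 011 (was 000); enqueue []
  #9 pop 0: in=111 → 110 (no change)

Fixpoint:
  val[0] = 110
  val[1] = 011
  val[2] = 001
  val[3] = 111
  val[4] = 111
  val[5] = 111
  val[6] = 110
  val[7] = 011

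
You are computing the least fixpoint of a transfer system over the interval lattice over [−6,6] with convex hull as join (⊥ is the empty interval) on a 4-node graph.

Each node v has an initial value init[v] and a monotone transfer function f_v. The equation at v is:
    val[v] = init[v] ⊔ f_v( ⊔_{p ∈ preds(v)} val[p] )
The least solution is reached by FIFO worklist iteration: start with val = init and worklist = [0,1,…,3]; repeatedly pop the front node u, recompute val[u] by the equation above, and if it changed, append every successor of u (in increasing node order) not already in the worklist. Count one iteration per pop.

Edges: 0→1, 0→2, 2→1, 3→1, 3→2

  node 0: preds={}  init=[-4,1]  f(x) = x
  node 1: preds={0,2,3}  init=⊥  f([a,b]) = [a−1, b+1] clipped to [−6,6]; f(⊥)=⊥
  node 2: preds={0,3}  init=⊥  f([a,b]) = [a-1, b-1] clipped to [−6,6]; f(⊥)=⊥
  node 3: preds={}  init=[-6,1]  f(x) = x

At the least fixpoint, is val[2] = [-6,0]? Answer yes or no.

Worklist (5 pops):
  #1 pop 0: in=⊥ → [-4,1] (no change)
  #2 pop 1: in=[-6,1] → [-6,2] (was ⊥); enqueue []
  #3 pop 2: in=[-6,1] → [-6,0] (was ⊥); enqueue [1]
  #4 pop 3: in=⊥ → [-6,1] (no change)
  #5 pop 1: in=[-6,1] → [-6,2] (no change)

Fixpoint:
  val[0] = [-4,1]
  val[1] = [-6,2]
  val[2] = [-6,0]
  val[3] = [-6,1]

yes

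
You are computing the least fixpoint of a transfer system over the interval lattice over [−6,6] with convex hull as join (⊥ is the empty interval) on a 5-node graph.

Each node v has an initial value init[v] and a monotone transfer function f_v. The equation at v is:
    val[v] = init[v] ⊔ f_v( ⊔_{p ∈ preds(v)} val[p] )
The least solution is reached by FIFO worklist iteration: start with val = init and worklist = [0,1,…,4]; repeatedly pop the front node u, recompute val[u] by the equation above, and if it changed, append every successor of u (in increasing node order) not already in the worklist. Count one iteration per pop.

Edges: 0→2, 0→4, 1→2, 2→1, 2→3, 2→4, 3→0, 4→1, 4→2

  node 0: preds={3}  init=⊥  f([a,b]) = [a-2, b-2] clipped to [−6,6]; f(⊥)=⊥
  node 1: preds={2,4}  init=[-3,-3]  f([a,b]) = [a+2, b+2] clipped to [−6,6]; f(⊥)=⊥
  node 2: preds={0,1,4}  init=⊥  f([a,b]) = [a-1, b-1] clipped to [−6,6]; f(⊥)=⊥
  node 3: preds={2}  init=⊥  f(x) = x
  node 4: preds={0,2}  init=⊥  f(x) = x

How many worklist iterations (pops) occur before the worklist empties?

56

Trace (56 dequeues):
  [1] u=0 | in ⊥ | out ⊥ | ==
  [2] u=1 | in ⊥ | out [-3,-3] | ==
  [3] u=2 | in [-3,-3] | out [-4,-4] | prev ⊥ | push {1}
  [4] u=3 | in [-4,-4] | out [-4,-4] | prev ⊥ | push {0}
  [5] u=4 | in [-4,-4] | out [-4,-4] | prev ⊥ | push {2}
  [6] u=1 | in [-4,-4] | out [-3,-2] | prev [-3,-3] | push {}
  [7] u=0 | in [-4,-4] | out [-6,-6] | prev ⊥ | push {4}
  [8] u=2 | in [-6,-2] | out [-6,-3] | prev [-4,-4] | push {1,3}
  [9] u=4 | in [-6,-3] | out [-6,-3] | prev [-4,-4] | push {2}
  [10] u=1 | in [-6,-3] | out [-4,-1] | prev [-3,-2] | push {}
  [11] u=3 | in [-6,-3] | out [-6,-3] | prev [-4,-4] | push {0}
  [12] u=2 | in [-6,-1] | out [-6,-2] | prev [-6,-3] | push {1,3,4}
  [13] u=0 | in [-6,-3] | out [-6,-5] | prev [-6,-6] | push {2}
  [14] u=1 | in [-6,-2] | out [-4,0] | prev [-4,-1] | push {}
  [15] u=3 | in [-6,-2] | out [-6,-2] | prev [-6,-3] | push {0}
  [16] u=4 | in [-6,-2] | out [-6,-2] | prev [-6,-3] | push {1}
  [17] u=2 | in [-6,0] | out [-6,-1] | prev [-6,-2] | push {3,4}
  [18] u=0 | in [-6,-2] | out [-6,-4] | prev [-6,-5] | push {2}
  [19] u=1 | in [-6,-1] | out [-4,1] | prev [-4,0] | push {}
  [20] u=3 | in [-6,-1] | out [-6,-1] | prev [-6,-2] | push {0}
  [21] u=4 | in [-6,-1] | out [-6,-1] | prev [-6,-2] | push {1}
  [22] u=2 | in [-6,1] | out [-6,0] | prev [-6,-1] | push {3,4}
  [23] u=0 | in [-6,-1] | out [-6,-3] | prev [-6,-4] | push {2}
  [24] u=1 | in [-6,0] | out [-4,2] | prev [-4,1] | push {}
  [25] u=3 | in [-6,0] | out [-6,0] | prev [-6,-1] | push {0}
  [26] u=4 | in [-6,0] | out [-6,0] | prev [-6,-1] | push {1}
  [27] u=2 | in [-6,2] | out [-6,1] | prev [-6,0] | push {3,4}
  [28] u=0 | in [-6,0] | out [-6,-2] | prev [-6,-3] | push {2}
  [29] u=1 | in [-6,1] | out [-4,3] | prev [-4,2] | push {}
  [30] u=3 | in [-6,1] | out [-6,1] | prev [-6,0] | push {0}
  [31] u=4 | in [-6,1] | out [-6,1] | prev [-6,0] | push {1}
  [32] u=2 | in [-6,3] | out [-6,2] | prev [-6,1] | push {3,4}
  [33] u=0 | in [-6,1] | out [-6,-1] | prev [-6,-2] | push {2}
  [34] u=1 | in [-6,2] | out [-4,4] | prev [-4,3] | push {}
  [35] u=3 | in [-6,2] | out [-6,2] | prev [-6,1] | push {0}
  [36] u=4 | in [-6,2] | out [-6,2] | prev [-6,1] | push {1}
  [37] u=2 | in [-6,4] | out [-6,3] | prev [-6,2] | push {3,4}
  [38] u=0 | in [-6,2] | out [-6,0] | prev [-6,-1] | push {2}
  [39] u=1 | in [-6,3] | out [-4,5] | prev [-4,4] | push {}
  [40] u=3 | in [-6,3] | out [-6,3] | prev [-6,2] | push {0}
  [41] u=4 | in [-6,3] | out [-6,3] | prev [-6,2] | push {1}
  [42] u=2 | in [-6,5] | out [-6,4] | prev [-6,3] | push {3,4}
  [43] u=0 | in [-6,3] | out [-6,1] | prev [-6,0] | push {2}
  [44] u=1 | in [-6,4] | out [-4,6] | prev [-4,5] | push {}
  [45] u=3 | in [-6,4] | out [-6,4] | prev [-6,3] | push {0}
  [46] u=4 | in [-6,4] | out [-6,4] | prev [-6,3] | push {1}
  [47] u=2 | in [-6,6] | out [-6,5] | prev [-6,4] | push {3,4}
  [48] u=0 | in [-6,4] | out [-6,2] | prev [-6,1] | push {2}
  [49] u=1 | in [-6,5] | out [-4,6] | ==
  [50] u=3 | in [-6,5] | out [-6,5] | prev [-6,4] | push {0}
  [51] u=4 | in [-6,5] | out [-6,5] | prev [-6,4] | push {1}
  [52] u=2 | in [-6,6] | out [-6,5] | ==
  [53] u=0 | in [-6,5] | out [-6,3] | prev [-6,2] | push {2,4}
  [54] u=1 | in [-6,5] | out [-4,6] | ==
  [55] u=2 | in [-6,6] | out [-6,5] | ==
  [56] u=4 | in [-6,5] | out [-6,5] | ==

Converged values:
  [0] [-6,3]
  [1] [-4,6]
  [2] [-6,5]
  [3] [-6,5]
  [4] [-6,5]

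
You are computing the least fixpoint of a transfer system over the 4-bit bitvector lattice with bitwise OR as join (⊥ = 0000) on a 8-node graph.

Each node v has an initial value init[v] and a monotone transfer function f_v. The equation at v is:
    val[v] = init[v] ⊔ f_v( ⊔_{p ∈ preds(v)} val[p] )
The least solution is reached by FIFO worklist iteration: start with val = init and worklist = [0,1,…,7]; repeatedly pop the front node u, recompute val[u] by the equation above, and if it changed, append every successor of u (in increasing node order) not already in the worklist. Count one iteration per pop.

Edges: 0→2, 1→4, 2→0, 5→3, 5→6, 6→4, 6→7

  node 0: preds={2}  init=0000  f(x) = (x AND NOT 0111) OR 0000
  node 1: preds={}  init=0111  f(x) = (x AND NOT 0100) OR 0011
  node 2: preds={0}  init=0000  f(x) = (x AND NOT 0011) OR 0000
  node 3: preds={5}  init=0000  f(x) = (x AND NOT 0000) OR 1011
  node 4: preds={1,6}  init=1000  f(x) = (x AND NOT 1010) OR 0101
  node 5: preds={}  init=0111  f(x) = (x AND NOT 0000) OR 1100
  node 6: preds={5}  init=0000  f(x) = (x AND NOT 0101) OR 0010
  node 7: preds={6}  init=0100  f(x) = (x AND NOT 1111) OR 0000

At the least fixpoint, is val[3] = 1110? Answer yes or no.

Trace (10 dequeues):
  [1] u=0 | in 0000 | out 0000 | ==
  [2] u=1 | in 0000 | out 0111 | ==
  [3] u=2 | in 0000 | out 0000 | ==
  [4] u=3 | in 0111 | out 1111 | prev 0000 | push {}
  [5] u=4 | in 0111 | out 1101 | prev 1000 | push {}
  [6] u=5 | in 0000 | out 1111 | prev 0111 | push {3}
  [7] u=6 | in 1111 | out 1010 | prev 0000 | push {4}
  [8] u=7 | in 1010 | out 0100 | ==
  [9] u=3 | in 1111 | out 1111 | ==
  [10] u=4 | in 1111 | out 1101 | ==

Converged values:
  [0] 0000
  [1] 0111
  [2] 0000
  [3] 1111
  [4] 1101
  [5] 1111
  [6] 1010
  [7] 0100

no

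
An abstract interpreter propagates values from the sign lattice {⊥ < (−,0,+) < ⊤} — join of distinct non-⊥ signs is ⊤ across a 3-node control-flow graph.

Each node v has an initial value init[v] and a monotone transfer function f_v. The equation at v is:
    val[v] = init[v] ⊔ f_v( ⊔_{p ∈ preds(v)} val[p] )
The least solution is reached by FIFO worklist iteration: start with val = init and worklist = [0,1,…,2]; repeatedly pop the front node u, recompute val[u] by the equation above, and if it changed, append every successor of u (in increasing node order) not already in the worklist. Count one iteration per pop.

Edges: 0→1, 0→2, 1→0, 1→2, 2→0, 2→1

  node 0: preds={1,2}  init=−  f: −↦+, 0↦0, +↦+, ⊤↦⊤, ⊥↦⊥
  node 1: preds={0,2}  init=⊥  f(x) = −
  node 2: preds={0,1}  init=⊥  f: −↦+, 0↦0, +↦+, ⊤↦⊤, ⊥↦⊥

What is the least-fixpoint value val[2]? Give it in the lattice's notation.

⊤

Iteration log — 8 steps:
  step 1. node 0  ⊔preds=⊥  new=−  stable
  step 2. node 1  ⊔preds=−  new=−  old=⊥  +wl: 0
  step 3. node 2  ⊔preds=−  new=+  old=⊥  +wl: 1
  step 4. node 0  ⊔preds=⊤  new=⊤  old=−  +wl: 2
  step 5. node 1  ⊔preds=⊤  new=−  stable
  step 6. node 2  ⊔preds=⊤  new=⊤  old=+  +wl: 0,1
  step 7. node 0  ⊔preds=⊤  new=⊤  stable
  step 8. node 1  ⊔preds=⊤  new=−  stable

Least fixpoint reached:
  node 0: ⊤
  node 1: −
  node 2: ⊤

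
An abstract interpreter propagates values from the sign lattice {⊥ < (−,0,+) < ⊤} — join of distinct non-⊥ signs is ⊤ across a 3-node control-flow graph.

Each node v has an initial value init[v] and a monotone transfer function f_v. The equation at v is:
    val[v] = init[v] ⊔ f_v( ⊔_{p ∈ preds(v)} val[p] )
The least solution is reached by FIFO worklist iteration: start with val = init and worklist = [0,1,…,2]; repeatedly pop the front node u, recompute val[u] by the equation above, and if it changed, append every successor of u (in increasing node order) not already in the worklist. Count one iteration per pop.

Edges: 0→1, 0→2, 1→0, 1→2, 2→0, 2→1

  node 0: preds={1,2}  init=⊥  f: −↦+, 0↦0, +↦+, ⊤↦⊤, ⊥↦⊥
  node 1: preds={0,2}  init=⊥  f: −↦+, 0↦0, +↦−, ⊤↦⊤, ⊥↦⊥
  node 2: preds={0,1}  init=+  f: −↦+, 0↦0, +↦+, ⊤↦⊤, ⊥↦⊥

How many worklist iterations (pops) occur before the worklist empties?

7

Trace (7 dequeues):
  [1] u=0 | in + | out + | prev ⊥ | push {}
  [2] u=1 | in + | out − | prev ⊥ | push {0}
  [3] u=2 | in ⊤ | out ⊤ | prev + | push {1}
  [4] u=0 | in ⊤ | out ⊤ | prev + | push {2}
  [5] u=1 | in ⊤ | out ⊤ | prev − | push {0}
  [6] u=2 | in ⊤ | out ⊤ | ==
  [7] u=0 | in ⊤ | out ⊤ | ==

Converged values:
  [0] ⊤
  [1] ⊤
  [2] ⊤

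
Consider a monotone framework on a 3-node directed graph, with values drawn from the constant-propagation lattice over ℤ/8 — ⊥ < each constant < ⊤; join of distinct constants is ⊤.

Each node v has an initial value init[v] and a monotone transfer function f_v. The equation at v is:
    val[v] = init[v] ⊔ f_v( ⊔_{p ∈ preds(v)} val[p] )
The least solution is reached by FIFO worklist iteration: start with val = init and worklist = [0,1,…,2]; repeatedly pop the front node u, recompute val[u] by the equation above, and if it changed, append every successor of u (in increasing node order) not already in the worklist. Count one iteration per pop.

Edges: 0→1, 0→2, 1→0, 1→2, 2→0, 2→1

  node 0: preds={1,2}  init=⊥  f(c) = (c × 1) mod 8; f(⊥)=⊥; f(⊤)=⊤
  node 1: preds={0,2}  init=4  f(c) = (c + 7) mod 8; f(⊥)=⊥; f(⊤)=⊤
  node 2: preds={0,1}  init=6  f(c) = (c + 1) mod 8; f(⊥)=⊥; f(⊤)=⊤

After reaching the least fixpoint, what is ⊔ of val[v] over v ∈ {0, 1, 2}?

⊤

Iteration log — 5 steps:
  step 1. node 0  ⊔preds=⊤  new=⊤  old=⊥  +wl: 
  step 2. node 1  ⊔preds=⊤  new=⊤  old=4  +wl: 0
  step 3. node 2  ⊔preds=⊤  new=⊤  old=6  +wl: 1
  step 4. node 0  ⊔preds=⊤  new=⊤  stable
  step 5. node 1  ⊔preds=⊤  new=⊤  stable

Least fixpoint reached:
  node 0: ⊤
  node 1: ⊤
  node 2: ⊤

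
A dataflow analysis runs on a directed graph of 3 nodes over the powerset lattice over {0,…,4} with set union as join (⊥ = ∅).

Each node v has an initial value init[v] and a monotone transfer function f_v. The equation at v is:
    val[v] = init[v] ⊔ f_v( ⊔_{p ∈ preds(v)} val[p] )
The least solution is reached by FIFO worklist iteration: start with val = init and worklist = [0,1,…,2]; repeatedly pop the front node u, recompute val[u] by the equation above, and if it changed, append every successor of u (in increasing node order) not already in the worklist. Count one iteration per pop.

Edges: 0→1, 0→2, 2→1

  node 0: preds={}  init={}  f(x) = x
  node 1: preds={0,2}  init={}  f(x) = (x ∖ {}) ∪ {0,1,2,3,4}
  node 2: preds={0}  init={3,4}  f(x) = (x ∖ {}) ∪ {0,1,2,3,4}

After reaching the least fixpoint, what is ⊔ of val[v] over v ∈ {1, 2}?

Iteration log — 4 steps:
  step 1. node 0  ⊔preds={}  new={}  stable
  step 2. node 1  ⊔preds={3,4}  new={0,1,2,3,4}  old={}  +wl: 
  step 3. node 2  ⊔preds={}  new={0,1,2,3,4}  old={3,4}  +wl: 1
  step 4. node 1  ⊔preds={0,1,2,3,4}  new={0,1,2,3,4}  stable

Least fixpoint reached:
  node 0: {}
  node 1: {0,1,2,3,4}
  node 2: {0,1,2,3,4}

{0,1,2,3,4}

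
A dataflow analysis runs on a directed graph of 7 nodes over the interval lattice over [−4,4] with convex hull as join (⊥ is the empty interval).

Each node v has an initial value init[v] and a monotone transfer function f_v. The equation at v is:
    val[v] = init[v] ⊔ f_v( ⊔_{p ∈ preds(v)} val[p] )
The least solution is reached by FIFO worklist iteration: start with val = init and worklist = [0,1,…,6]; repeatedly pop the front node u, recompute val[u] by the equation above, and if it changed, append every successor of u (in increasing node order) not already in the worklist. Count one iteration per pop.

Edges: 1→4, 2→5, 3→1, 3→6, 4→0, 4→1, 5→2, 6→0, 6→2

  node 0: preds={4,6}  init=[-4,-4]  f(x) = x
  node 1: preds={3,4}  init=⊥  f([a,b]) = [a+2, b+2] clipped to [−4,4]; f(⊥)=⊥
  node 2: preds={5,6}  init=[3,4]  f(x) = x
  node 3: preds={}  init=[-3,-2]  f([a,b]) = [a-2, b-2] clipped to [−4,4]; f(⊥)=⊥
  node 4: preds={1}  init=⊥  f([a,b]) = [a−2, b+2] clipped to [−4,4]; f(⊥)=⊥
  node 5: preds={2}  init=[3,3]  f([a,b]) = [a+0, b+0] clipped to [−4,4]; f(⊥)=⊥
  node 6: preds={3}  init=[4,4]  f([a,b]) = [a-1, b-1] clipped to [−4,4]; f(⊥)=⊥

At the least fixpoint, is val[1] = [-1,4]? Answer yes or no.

yes

Worklist (15 pops):
  #1 pop 0: in=[4,4] → [-4,4] (was [-4,-4]); enqueue []
  #2 pop 1: in=[-3,-2] → [-1,0] (was ⊥); enqueue []
  #3 pop 2: in=[3,4] → [3,4] (no change)
  #4 pop 3: in=⊥ → [-3,-2] (no change)
  #5 pop 4: in=[-1,0] → [-3,2] (was ⊥); enqueue [0,1]
  #6 pop 5: in=[3,4] → [3,4] (was [3,3]); enqueue [2]
  #7 pop 6: in=[-3,-2] → [-4,4] (was [4,4]); enqueue []
  #8 pop 0: in=[-4,4] → [-4,4] (no change)
  #9 pop 1: in=[-3,2] → [-1,4] (was [-1,0]); enqueue [4]
  #10 pop 2: in=[-4,4] → [-4,4] (was [3,4]); enqueue [5]
  #11 pop 4: in=[-1,4] → [-3,4] (was [-3,2]); enqueue [0,1]
  #12 pop 5: in=[-4,4] → [-4,4] (was [3,4]); enqueue [2]
  #13 pop 0: in=[-4,4] → [-4,4] (no change)
  #14 pop 1: in=[-3,4] → [-1,4] (no change)
  #15 pop 2: in=[-4,4] → [-4,4] (no change)

Fixpoint:
  val[0] = [-4,4]
  val[1] = [-1,4]
  val[2] = [-4,4]
  val[3] = [-3,-2]
  val[4] = [-3,4]
  val[5] = [-4,4]
  val[6] = [-4,4]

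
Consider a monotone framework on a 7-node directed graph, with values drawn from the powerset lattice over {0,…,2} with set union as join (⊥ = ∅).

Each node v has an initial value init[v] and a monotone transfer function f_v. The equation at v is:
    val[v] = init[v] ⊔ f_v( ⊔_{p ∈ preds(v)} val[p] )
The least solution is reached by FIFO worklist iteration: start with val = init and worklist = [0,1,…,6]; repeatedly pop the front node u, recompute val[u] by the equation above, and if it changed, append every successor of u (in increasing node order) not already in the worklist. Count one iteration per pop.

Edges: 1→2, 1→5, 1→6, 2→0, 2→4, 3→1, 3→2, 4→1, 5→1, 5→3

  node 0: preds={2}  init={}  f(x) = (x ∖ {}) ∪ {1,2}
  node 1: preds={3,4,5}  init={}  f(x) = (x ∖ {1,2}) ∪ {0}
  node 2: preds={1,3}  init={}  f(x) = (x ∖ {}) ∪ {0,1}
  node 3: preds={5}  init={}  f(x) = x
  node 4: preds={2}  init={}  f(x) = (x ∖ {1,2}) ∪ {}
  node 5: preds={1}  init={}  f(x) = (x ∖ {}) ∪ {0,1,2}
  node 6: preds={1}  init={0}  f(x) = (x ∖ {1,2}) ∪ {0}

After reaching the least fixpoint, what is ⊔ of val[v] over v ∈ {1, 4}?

Worklist (14 pops):
  #1 pop 0: in={} → {1,2} (was {}); enqueue []
  #2 pop 1: in={} → {0} (was {}); enqueue []
  #3 pop 2: in={0} → {0,1} (was {}); enqueue [0]
  #4 pop 3: in={} → {} (no change)
  #5 pop 4: in={0,1} → {0} (was {}); enqueue [1]
  #6 pop 5: in={0} → {0,1,2} (was {}); enqueue [3]
  #7 pop 6: in={0} → {0} (no change)
  #8 pop 0: in={0,1} → {0,1,2} (was {1,2}); enqueue []
  #9 pop 1: in={0,1,2} → {0} (no change)
  #10 pop 3: in={0,1,2} → {0,1,2} (was {}); enqueue [1,2]
  #11 pop 1: in={0,1,2} → {0} (no change)
  #12 pop 2: in={0,1,2} → {0,1,2} (was {0,1}); enqueue [0,4]
  #13 pop 0: in={0,1,2} → {0,1,2} (no change)
  #14 pop 4: in={0,1,2} → {0} (no change)

Fixpoint:
  val[0] = {0,1,2}
  val[1] = {0}
  val[2] = {0,1,2}
  val[3] = {0,1,2}
  val[4] = {0}
  val[5] = {0,1,2}
  val[6] = {0}

{0}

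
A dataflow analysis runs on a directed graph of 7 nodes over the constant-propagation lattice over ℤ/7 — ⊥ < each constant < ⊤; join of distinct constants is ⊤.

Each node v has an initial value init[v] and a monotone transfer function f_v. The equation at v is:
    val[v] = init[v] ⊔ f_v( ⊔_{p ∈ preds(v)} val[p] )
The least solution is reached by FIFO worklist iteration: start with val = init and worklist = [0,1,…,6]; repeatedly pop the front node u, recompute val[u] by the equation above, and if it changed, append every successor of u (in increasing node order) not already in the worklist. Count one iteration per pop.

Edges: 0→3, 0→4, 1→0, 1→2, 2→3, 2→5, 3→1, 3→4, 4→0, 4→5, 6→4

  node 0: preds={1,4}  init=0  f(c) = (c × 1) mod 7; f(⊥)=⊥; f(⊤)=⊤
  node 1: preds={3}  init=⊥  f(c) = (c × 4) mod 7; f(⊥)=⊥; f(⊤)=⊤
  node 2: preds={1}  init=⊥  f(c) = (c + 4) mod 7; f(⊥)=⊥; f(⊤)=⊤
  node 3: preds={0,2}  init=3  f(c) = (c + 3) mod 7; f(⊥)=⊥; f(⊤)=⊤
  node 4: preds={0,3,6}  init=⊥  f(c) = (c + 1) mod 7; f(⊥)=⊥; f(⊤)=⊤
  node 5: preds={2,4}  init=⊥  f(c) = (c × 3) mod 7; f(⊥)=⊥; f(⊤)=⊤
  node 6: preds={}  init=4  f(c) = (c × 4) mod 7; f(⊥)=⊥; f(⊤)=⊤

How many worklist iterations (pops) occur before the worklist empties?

Worklist (15 pops):
  #1 pop 0: in=⊥ → 0 (no change)
  #2 pop 1: in=3 → 5 (was ⊥); enqueue [0]
  #3 pop 2: in=5 → 2 (was ⊥); enqueue []
  #4 pop 3: in=⊤ → ⊤ (was 3); enqueue [1]
  #5 pop 4: in=⊤ → ⊤ (was ⊥); enqueue []
  #6 pop 5: in=⊤ → ⊤ (was ⊥); enqueue []
  #7 pop 6: in=⊥ → 4 (no change)
  #8 pop 0: in=⊤ → ⊤ (was 0); enqueue [3,4]
  #9 pop 1: in=⊤ → ⊤ (was 5); enqueue [0,2]
  #10 pop 3: in=⊤ → ⊤ (no change)
  #11 pop 4: in=⊤ → ⊤ (no change)
  #12 pop 0: in=⊤ → ⊤ (no change)
  #13 pop 2: in=⊤ → ⊤ (was 2); enqueue [3,5]
  #14 pop 3: in=⊤ → ⊤ (no change)
  #15 pop 5: in=⊤ → ⊤ (no change)

Fixpoint:
  val[0] = ⊤
  val[1] = ⊤
  val[2] = ⊤
  val[3] = ⊤
  val[4] = ⊤
  val[5] = ⊤
  val[6] = 4

15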